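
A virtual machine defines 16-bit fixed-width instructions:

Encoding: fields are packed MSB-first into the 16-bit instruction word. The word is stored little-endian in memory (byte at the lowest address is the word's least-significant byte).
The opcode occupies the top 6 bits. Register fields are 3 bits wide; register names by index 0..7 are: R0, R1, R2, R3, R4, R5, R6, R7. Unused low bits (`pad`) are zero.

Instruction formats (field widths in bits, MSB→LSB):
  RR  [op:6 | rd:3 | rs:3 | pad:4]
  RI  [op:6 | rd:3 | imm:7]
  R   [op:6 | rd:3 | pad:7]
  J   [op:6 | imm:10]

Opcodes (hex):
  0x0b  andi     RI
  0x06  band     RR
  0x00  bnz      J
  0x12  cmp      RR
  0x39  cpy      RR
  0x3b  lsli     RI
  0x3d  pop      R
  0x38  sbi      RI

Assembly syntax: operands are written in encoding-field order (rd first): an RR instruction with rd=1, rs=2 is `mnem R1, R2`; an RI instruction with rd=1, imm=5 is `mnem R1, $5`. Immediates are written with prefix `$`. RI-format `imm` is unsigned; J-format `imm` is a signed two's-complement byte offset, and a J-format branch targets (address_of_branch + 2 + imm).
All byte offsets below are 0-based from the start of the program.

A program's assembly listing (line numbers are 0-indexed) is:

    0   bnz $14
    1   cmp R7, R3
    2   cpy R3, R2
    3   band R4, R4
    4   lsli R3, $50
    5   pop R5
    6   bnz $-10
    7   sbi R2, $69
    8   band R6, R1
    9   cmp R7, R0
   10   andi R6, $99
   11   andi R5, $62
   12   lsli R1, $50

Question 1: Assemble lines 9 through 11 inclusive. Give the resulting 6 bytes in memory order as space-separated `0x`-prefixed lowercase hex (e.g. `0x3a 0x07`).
0x80 0x4b 0x63 0x2f 0xbe 0x2e

L9: cmp op=0x12:6|rd=7:3|rs=0:3|pad=0:4 ⇒ 0x4b80 ⇒ little 80 4b
L10: andi op=0xb:6|rd=6:3|imm=99:7 ⇒ 0x2f63 ⇒ little 63 2f
L11: andi op=0xb:6|rd=5:3|imm=62:7 ⇒ 0x2ebe ⇒ little be 2e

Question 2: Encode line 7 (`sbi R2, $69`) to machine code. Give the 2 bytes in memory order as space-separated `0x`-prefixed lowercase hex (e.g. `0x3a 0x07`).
7. sbi fields op=0x38:6|rd=2:3|imm=69:7 → word e145h → 45 e1

0x45 0xe1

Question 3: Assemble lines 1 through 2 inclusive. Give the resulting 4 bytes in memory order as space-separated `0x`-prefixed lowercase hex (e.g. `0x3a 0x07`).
L1: cmp op=0x12:6|rd=7:3|rs=3:3|pad=0:4 ⇒ 0x4bb0 ⇒ little b0 4b
L2: cpy op=0x39:6|rd=3:3|rs=2:3|pad=0:4 ⇒ 0xe5a0 ⇒ little a0 e5

0xb0 0x4b 0xa0 0xe5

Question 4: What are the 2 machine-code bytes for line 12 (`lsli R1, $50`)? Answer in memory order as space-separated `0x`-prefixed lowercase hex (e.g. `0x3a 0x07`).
12. lsli fields op=0x3b:6|rd=1:3|imm=50:7 → word ecb2h → b2 ec

0xb2 0xec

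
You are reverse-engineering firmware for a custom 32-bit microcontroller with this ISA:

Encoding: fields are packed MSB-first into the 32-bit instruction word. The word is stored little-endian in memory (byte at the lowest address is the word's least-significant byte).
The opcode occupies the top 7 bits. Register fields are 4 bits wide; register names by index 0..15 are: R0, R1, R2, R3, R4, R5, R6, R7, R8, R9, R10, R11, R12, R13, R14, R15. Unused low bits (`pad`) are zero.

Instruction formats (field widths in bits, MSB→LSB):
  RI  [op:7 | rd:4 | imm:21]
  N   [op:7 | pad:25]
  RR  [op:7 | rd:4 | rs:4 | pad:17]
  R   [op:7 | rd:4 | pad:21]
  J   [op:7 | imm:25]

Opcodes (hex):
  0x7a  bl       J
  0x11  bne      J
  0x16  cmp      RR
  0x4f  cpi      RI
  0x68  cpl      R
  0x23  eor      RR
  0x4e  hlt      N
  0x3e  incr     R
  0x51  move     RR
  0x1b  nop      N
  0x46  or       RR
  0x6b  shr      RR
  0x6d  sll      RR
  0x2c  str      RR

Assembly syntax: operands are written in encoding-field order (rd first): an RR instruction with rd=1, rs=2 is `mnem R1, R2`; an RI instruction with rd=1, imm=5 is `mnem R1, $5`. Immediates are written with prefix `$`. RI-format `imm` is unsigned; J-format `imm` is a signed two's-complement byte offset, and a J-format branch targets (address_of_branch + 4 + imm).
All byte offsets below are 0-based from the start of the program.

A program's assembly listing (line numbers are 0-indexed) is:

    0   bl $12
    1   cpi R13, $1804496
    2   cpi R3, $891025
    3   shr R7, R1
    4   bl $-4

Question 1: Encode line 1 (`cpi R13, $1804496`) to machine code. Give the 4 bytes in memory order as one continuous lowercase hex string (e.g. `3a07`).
d088bb9f

L1: cpi op=0x4f:7|rd=13:4|imm=1804496:21 ⇒ 0x9fbb88d0 ⇒ little d0 88 bb 9f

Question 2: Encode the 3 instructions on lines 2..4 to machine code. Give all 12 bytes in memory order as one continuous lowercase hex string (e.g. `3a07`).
91986d9e0000e2d6fcfffff5

line 2 (cpi): pack op=0x4f:7|rd=3:4|imm=891025:21 = 0x9e6d9891; little→ 91 98 6d 9e
line 3 (shr): pack op=0x6b:7|rd=7:4|rs=1:4|pad=0:17 = 0xd6e20000; little→ 00 00 e2 d6
line 4 (bl): pack op=0x7a:7|imm=-4:25 = 0xf5fffffc; little→ fc ff ff f5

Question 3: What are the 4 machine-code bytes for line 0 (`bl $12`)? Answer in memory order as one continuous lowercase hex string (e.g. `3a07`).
L0: bl op=0x7a:7|imm=12:25 ⇒ 0xf400000c ⇒ little 0c 00 00 f4

0c0000f4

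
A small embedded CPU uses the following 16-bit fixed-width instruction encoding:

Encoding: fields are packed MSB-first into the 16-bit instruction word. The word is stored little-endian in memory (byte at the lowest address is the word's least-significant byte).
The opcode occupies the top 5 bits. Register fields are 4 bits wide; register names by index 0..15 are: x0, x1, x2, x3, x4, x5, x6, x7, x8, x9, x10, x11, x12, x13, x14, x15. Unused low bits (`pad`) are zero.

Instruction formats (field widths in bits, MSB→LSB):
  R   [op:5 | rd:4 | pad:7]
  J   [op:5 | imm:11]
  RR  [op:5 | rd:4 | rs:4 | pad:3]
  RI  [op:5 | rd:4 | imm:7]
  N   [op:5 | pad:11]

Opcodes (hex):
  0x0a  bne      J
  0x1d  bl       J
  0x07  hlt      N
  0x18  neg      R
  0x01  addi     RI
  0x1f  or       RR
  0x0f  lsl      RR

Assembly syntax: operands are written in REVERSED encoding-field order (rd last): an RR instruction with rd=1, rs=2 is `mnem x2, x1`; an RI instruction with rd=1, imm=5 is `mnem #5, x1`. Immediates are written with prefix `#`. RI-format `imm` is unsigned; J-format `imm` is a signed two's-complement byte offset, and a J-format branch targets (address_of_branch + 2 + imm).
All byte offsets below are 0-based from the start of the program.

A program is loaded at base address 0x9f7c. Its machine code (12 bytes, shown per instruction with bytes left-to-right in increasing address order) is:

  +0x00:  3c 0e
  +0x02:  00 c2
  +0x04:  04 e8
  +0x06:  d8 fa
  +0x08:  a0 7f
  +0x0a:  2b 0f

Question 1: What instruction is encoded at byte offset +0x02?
@+02  little-endian(00 c2) = 0xc200
  opcode bits[15:11]=0x18: neg/R
  [10:7] rd=4 = x4

neg x4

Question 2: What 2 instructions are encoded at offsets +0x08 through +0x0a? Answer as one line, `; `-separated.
+0x08: a0 7f ⇒ word 0x7fa0 (little)
  op=0x7fa0>>11=0xf ⇒ lsl (RR)
  [10:7] rd=15 = x15
  [6:3] rs=4 = x4
+0x0a: 2b 0f ⇒ word 0x0f2b (little)
  op=0x0f2b>>11=0x1 ⇒ addi (RI)
  [10:7] rd=14 = x14
  [6:0] imm=43 = #43

lsl x4, x15; addi #43, x14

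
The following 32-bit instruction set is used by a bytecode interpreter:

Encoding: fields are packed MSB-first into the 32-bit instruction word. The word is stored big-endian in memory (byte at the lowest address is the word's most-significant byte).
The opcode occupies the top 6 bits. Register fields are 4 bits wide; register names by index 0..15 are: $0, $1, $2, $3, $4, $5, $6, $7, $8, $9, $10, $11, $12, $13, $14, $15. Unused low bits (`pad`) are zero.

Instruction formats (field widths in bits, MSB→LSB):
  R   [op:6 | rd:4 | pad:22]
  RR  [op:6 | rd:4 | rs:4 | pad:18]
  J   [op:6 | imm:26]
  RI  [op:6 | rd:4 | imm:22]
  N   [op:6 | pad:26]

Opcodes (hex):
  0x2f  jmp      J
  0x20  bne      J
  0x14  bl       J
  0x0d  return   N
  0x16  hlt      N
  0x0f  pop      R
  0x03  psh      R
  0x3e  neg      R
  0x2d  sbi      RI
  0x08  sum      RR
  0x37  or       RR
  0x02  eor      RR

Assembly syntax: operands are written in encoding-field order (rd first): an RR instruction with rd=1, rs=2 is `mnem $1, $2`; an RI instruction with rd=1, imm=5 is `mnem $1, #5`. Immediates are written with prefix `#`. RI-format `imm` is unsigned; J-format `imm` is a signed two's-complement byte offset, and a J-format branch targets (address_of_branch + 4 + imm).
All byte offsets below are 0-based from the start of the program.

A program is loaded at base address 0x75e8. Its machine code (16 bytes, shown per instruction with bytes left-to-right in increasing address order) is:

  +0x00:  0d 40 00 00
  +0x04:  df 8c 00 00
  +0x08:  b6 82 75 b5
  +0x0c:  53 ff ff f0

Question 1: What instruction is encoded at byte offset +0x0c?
+0x0c: 53 ff ff f0 ⇒ word 0x53fffff0 (big)
  op=0x53fffff0>>26=0x14 ⇒ bl (J)
  imm@[25:0]=0x3fffff0 (s26→-16) ⇒ #-16

bl #-16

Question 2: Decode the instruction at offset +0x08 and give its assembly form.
+0x08: b6 82 75 b5 ⇒ word 0xb68275b5 (big)
  op=0xb68275b5>>26=0x2d ⇒ sbi (RI)
  rd@[25:22]=0xa ⇒ $10
  imm@[21:0]=0x275b5 ⇒ #161205

sbi $10, #161205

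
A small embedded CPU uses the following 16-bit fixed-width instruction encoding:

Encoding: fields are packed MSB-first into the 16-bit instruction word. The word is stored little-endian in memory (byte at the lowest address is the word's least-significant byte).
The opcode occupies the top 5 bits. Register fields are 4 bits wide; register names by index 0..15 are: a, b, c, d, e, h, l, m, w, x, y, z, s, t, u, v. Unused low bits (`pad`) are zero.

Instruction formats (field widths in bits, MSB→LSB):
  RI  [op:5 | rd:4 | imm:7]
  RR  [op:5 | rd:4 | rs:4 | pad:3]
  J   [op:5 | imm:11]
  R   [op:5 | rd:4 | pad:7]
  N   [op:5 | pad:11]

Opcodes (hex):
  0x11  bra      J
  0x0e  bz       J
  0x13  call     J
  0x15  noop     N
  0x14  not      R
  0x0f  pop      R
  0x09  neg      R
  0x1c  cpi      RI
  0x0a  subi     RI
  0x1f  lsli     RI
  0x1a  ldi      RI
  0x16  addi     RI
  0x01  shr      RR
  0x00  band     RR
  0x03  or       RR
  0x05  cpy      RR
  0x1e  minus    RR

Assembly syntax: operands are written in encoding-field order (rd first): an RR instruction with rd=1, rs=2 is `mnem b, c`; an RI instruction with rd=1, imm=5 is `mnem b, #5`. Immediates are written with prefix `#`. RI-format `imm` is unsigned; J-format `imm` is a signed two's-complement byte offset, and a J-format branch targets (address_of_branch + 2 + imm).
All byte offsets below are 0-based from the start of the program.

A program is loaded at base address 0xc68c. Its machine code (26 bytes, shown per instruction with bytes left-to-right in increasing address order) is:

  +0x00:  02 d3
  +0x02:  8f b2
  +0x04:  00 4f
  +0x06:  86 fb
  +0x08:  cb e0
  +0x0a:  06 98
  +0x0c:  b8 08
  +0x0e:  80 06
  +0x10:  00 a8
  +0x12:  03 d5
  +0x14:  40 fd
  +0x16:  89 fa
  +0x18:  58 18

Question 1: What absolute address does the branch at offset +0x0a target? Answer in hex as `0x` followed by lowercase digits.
off 0x0a: read 06 98 as little → 0x9806
  op=0x9806>>11=0x13 ⇒ call (J)
  imm: (w>>0)&0x7ff=0x6 → #6
  target = base 0xc68c + off 0x0a + 2 + imm 6 = 0xc69e

0xc69e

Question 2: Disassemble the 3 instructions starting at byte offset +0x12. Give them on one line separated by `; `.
off 0x12: read 03 d5 as little → 0xd503
  opcode bits[15:11]=0x1a: ldi/RI
  rd@[10:7]=0xa ⇒ y
  imm@[6:0]=0x3 ⇒ #3
off 0x14: read 40 fd as little → 0xfd40
  opcode bits[15:11]=0x1f: lsli/RI
  rd@[10:7]=0xa ⇒ y
  imm@[6:0]=0x40 ⇒ #64
off 0x16: read 89 fa as little → 0xfa89
  opcode bits[15:11]=0x1f: lsli/RI
  rd@[10:7]=0x5 ⇒ h
  imm@[6:0]=0x9 ⇒ #9

ldi y, #3; lsli y, #64; lsli h, #9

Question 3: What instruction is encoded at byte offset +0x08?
[08] cb e0 → 0xe0cb
  top 5b → 0x1c → cpi [RI]
  [10:7] rd=1 = b
  [6:0] imm=75 = #75

cpi b, #75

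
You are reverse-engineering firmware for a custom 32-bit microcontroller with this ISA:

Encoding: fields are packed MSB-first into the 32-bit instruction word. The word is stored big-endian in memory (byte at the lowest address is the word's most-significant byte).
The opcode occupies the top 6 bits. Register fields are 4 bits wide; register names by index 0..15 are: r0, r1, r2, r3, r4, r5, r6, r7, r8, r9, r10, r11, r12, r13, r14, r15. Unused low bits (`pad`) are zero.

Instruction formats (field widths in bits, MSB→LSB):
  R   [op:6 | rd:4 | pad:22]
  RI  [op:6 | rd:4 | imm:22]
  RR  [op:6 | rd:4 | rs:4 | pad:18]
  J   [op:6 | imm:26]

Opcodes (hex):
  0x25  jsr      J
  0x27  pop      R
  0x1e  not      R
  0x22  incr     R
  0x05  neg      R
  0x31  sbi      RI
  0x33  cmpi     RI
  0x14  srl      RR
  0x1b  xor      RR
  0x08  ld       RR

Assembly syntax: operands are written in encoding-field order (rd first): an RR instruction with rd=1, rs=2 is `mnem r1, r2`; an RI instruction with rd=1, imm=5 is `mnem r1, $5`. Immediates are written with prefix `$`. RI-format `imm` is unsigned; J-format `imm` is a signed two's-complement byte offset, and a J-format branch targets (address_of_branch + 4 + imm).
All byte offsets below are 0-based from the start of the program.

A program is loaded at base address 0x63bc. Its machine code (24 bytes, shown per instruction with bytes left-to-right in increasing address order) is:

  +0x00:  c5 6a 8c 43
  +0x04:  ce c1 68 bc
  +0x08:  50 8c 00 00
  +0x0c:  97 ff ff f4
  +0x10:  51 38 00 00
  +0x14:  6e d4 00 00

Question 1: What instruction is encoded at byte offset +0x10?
+0x10: 51 38 00 00 ⇒ word 0x51380000 (big)
  opcode bits[31:26]=0x14: srl/RR
  rd: (w>>22)&0xf=0x4 → r4
  rs: (w>>18)&0xf=0xe → r14

srl r4, r14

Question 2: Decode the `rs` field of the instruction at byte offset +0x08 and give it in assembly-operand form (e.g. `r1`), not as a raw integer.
[08] 50 8c 00 00 → 0x508c0000
  opcode bits[31:26]=0x14: srl/RR
  rd@[25:22]=0x2 ⇒ r2
  rs@[21:18]=0x3 ⇒ r3

r3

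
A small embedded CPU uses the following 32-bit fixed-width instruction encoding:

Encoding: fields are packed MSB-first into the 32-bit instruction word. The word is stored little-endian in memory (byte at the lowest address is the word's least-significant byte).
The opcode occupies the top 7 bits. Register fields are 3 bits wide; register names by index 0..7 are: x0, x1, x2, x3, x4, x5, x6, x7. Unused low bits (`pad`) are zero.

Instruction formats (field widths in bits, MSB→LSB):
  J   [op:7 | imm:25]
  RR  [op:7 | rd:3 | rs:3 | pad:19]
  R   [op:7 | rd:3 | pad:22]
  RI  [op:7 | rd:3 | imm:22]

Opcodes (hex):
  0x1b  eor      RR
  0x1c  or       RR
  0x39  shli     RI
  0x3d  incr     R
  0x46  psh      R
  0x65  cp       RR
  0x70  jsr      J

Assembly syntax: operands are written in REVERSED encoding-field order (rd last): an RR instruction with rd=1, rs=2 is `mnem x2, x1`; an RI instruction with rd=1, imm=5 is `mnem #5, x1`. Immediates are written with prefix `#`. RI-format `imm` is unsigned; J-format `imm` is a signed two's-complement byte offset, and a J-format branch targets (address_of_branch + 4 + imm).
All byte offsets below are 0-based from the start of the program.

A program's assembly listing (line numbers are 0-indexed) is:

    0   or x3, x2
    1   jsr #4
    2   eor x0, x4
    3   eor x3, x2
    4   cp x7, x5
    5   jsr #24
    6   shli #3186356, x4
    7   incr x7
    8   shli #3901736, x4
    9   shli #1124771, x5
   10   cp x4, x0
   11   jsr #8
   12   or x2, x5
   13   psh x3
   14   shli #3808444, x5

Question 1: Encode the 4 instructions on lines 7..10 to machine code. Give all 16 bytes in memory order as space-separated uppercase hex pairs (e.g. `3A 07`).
7. incr fields op=0x3d:7|rd=7:3|pad=0:22 → word 7bc00000h → 00 00 c0 7b
8. shli fields op=0x39:7|rd=4:3|imm=3901736:22 → word 733b8928h → 28 89 3b 73
9. shli fields op=0x39:7|rd=5:3|imm=1124771:22 → word 735129a3h → a3 29 51 73
10. cp fields op=0x65:7|rd=0:3|rs=4:3|pad=0:19 → word ca200000h → 00 00 20 ca

00 00 C0 7B 28 89 3B 73 A3 29 51 73 00 00 20 CA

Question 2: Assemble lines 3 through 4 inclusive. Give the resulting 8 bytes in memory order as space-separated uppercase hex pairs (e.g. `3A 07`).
00 00 98 36 00 00 78 CB

line 3 (eor): pack op=0x1b:7|rd=2:3|rs=3:3|pad=0:19 = 0x36980000; little→ 00 00 98 36
line 4 (cp): pack op=0x65:7|rd=5:3|rs=7:3|pad=0:19 = 0xcb780000; little→ 00 00 78 cb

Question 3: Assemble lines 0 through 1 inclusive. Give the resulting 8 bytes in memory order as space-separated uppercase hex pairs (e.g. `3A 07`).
L0: or op=0x1c:7|rd=2:3|rs=3:3|pad=0:19 ⇒ 0x38980000 ⇒ little 00 00 98 38
L1: jsr op=0x70:7|imm=4:25 ⇒ 0xe0000004 ⇒ little 04 00 00 e0

00 00 98 38 04 00 00 E0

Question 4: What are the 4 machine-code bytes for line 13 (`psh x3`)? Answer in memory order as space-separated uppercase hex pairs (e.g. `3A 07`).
00 00 C0 8C

L13: psh op=0x46:7|rd=3:3|pad=0:22 ⇒ 0x8cc00000 ⇒ little 00 00 c0 8c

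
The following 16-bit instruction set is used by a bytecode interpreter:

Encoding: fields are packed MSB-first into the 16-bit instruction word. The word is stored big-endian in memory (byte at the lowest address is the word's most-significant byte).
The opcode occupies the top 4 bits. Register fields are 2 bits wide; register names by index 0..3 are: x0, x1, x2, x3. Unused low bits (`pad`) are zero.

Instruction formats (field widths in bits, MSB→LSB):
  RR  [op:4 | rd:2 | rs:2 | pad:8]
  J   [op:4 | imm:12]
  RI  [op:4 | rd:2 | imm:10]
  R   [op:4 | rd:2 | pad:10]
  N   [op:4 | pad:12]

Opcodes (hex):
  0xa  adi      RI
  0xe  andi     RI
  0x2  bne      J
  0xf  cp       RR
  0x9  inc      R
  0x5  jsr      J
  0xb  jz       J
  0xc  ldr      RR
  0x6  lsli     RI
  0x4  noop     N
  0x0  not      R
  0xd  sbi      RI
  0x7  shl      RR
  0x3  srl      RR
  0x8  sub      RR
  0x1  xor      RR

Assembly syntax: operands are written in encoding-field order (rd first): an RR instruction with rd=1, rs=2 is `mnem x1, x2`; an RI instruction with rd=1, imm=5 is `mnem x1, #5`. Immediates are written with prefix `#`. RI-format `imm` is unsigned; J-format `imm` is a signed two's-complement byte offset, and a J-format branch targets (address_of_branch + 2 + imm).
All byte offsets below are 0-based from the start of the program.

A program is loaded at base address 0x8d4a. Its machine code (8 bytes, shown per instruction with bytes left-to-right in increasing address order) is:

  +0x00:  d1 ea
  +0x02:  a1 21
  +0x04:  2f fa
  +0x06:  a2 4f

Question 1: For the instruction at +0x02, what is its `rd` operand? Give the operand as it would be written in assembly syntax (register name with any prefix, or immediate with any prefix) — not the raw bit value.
@+02  big-endian(a1 21) = 0xa121
  top 4b → 0xa → adi [RI]
  rd@[11:10]=0x0 ⇒ x0
  imm@[9:0]=0x121 ⇒ #289

x0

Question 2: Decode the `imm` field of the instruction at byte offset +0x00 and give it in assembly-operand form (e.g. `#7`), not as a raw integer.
#490

[00] d1 ea → 0xd1ea
  opcode bits[15:12]=0xd: sbi/RI
  rd: (w>>10)&0x3=0x0 → x0
  imm: (w>>0)&0x3ff=0x1ea → #490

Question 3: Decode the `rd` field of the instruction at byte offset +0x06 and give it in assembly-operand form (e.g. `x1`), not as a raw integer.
+0x06: a2 4f ⇒ word 0xa24f (big)
  top 4b → 0xa → adi [RI]
  [11:10] rd=0 = x0
  [9:0] imm=591 = #591

x0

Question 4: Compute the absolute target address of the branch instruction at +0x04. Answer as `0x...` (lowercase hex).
[04] 2f fa → 0x2ffa
  op=0x2ffa>>12=0x2 ⇒ bne (J)
  [11:0] imm=4090 (s12→-6) = #-6
  target = base 0x8d4a + off 0x04 + 2 + imm -6 = 0x8d4a

0x8d4a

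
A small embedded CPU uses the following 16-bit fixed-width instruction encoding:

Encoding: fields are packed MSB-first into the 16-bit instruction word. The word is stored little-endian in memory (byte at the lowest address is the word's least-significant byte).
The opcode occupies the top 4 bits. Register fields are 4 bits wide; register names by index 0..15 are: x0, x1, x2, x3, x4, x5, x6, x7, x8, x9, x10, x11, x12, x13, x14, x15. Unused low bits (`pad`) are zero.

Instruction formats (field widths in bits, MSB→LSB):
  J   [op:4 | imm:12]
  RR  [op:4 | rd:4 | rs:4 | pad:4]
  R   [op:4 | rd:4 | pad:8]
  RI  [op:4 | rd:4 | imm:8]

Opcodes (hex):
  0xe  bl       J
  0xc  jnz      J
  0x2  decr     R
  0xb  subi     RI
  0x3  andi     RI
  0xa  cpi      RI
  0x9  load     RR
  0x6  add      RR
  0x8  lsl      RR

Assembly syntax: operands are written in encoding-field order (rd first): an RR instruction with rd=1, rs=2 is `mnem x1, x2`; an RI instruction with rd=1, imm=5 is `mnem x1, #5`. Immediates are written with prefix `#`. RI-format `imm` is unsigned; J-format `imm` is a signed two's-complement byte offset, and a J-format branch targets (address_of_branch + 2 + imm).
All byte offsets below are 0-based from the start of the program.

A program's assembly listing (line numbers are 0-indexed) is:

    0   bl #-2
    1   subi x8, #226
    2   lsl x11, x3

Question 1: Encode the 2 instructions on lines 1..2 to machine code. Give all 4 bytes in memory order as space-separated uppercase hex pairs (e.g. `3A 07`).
1. subi fields op=0xb:4|rd=8:4|imm=226:8 → word b8e2h → e2 b8
2. lsl fields op=0x8:4|rd=11:4|rs=3:4|pad=0:4 → word 8b30h → 30 8b

E2 B8 30 8B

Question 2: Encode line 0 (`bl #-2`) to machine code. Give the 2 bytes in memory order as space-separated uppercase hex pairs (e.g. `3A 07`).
FE EF

line 0 (bl): pack op=0xe:4|imm=-2:12 = 0xeffe; little→ fe ef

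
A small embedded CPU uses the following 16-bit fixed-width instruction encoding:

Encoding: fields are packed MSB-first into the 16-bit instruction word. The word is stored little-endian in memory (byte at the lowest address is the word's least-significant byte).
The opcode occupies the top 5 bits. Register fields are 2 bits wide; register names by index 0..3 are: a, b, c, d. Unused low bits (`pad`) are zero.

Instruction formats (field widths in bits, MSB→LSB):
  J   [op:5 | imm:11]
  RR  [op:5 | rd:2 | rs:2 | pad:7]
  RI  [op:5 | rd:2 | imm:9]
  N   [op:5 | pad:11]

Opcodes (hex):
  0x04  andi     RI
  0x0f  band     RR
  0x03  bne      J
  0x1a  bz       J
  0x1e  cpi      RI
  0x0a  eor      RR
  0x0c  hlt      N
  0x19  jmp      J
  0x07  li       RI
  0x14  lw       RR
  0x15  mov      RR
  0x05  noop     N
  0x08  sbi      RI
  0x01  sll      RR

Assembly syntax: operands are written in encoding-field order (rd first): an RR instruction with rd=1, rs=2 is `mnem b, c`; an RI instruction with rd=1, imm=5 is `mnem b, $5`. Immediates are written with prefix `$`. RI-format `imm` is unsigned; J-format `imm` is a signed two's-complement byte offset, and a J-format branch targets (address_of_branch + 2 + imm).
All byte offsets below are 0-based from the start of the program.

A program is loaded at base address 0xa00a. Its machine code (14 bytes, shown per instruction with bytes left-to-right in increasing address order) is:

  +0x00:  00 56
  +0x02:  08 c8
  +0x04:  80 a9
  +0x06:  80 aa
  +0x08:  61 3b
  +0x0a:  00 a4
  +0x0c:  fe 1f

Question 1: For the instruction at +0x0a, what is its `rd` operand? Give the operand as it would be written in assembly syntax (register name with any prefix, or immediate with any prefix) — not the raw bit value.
c

[0a] 00 a4 → 0xa400
  op=0xa400>>11=0x14 ⇒ lw (RR)
  [10:9] rd=2 = c
  [8:7] rs=0 = a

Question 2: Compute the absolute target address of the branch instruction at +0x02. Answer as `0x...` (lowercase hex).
[02] 08 c8 → 0xc808
  op=0xc808>>11=0x19 ⇒ jmp (J)
  imm@[10:0]=0x8 ⇒ $8
  target = base 0xa00a + off 0x02 + 2 + imm 8 = 0xa016

0xa016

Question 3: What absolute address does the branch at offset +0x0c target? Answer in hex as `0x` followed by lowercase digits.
0xa016

[0c] fe 1f → 0x1ffe
  opcode bits[15:11]=0x3: bne/J
  imm@[10:0]=0x7fe (s11→-2) ⇒ $-2
  target = base 0xa00a + off 0x0c + 2 + imm -2 = 0xa016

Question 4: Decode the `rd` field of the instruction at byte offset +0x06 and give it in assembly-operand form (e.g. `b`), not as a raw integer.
b

[06] 80 aa → 0xaa80
  top 5b → 0x15 → mov [RR]
  rd@[10:9]=0x1 ⇒ b
  rs@[8:7]=0x1 ⇒ b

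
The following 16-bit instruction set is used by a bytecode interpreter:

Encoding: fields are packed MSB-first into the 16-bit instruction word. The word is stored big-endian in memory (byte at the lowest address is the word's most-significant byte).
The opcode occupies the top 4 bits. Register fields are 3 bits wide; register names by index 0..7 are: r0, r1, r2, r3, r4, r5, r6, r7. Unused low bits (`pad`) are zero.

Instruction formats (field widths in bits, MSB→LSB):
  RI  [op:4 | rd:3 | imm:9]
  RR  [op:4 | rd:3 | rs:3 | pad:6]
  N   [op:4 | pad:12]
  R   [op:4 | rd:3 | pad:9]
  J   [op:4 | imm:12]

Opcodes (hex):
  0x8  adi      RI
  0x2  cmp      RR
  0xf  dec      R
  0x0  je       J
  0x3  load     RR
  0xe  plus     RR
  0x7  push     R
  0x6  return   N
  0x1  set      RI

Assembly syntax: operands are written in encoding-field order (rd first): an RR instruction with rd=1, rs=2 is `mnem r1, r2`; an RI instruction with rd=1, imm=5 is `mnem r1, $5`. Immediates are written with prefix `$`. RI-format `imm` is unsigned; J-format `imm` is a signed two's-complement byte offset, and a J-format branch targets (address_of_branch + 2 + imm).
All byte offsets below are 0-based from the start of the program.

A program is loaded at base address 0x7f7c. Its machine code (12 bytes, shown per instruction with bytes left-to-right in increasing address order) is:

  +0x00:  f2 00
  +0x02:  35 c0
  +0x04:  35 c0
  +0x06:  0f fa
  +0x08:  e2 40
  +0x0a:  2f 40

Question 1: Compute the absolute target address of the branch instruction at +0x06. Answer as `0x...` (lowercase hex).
0x7f7e

[06] 0f fa → 0x0ffa
  top 4b → 0x0 → je [J]
  imm: (w>>0)&0xfff=0xffa (s12→-6) → $-6
  target = base 0x7f7c + off 0x06 + 2 + imm -6 = 0x7f7e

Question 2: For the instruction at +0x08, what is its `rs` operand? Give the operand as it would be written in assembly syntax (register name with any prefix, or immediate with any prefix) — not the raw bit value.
+0x08: e2 40 ⇒ word 0xe240 (big)
  op=0xe240>>12=0xe ⇒ plus (RR)
  [11:9] rd=1 = r1
  [8:6] rs=1 = r1

r1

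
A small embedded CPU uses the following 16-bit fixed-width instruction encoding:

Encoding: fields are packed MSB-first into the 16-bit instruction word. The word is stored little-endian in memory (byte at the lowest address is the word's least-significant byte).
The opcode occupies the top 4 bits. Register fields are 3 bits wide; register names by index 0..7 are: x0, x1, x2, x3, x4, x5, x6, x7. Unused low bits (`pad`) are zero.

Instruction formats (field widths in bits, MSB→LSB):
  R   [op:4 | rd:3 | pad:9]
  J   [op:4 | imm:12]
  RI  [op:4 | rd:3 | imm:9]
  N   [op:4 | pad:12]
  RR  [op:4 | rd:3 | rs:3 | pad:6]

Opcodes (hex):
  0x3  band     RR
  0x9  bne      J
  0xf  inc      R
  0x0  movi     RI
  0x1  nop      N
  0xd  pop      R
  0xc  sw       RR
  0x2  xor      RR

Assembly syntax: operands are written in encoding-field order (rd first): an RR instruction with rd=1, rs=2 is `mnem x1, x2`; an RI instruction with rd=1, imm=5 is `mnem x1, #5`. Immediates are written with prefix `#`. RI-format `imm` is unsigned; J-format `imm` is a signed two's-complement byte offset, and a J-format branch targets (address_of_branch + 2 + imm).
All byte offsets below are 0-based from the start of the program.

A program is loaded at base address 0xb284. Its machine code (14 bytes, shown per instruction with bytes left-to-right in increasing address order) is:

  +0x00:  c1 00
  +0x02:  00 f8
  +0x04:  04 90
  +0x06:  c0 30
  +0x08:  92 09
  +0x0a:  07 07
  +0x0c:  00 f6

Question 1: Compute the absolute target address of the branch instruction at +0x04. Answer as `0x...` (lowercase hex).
off 0x04: read 04 90 as little → 0x9004
  op=0x9004>>12=0x9 ⇒ bne (J)
  imm@[11:0]=0x4 ⇒ #4
  target = base 0xb284 + off 0x04 + 2 + imm 4 = 0xb28e

0xb28e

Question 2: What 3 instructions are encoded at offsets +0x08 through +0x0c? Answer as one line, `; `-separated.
movi x4, #402; movi x3, #263; inc x3

@+08  little-endian(92 09) = 0x0992
  opcode bits[15:12]=0x0: movi/RI
  rd@[11:9]=0x4 ⇒ x4
  imm@[8:0]=0x192 ⇒ #402
@+0a  little-endian(07 07) = 0x0707
  opcode bits[15:12]=0x0: movi/RI
  rd@[11:9]=0x3 ⇒ x3
  imm@[8:0]=0x107 ⇒ #263
@+0c  little-endian(00 f6) = 0xf600
  opcode bits[15:12]=0xf: inc/R
  rd@[11:9]=0x3 ⇒ x3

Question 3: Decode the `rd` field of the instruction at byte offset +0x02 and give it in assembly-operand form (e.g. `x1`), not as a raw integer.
@+02  little-endian(00 f8) = 0xf800
  op=0xf800>>12=0xf ⇒ inc (R)
  [11:9] rd=4 = x4

x4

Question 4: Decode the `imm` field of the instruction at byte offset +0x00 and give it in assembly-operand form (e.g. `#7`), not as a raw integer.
#193

@+00  little-endian(c1 00) = 0x00c1
  opcode bits[15:12]=0x0: movi/RI
  [11:9] rd=0 = x0
  [8:0] imm=193 = #193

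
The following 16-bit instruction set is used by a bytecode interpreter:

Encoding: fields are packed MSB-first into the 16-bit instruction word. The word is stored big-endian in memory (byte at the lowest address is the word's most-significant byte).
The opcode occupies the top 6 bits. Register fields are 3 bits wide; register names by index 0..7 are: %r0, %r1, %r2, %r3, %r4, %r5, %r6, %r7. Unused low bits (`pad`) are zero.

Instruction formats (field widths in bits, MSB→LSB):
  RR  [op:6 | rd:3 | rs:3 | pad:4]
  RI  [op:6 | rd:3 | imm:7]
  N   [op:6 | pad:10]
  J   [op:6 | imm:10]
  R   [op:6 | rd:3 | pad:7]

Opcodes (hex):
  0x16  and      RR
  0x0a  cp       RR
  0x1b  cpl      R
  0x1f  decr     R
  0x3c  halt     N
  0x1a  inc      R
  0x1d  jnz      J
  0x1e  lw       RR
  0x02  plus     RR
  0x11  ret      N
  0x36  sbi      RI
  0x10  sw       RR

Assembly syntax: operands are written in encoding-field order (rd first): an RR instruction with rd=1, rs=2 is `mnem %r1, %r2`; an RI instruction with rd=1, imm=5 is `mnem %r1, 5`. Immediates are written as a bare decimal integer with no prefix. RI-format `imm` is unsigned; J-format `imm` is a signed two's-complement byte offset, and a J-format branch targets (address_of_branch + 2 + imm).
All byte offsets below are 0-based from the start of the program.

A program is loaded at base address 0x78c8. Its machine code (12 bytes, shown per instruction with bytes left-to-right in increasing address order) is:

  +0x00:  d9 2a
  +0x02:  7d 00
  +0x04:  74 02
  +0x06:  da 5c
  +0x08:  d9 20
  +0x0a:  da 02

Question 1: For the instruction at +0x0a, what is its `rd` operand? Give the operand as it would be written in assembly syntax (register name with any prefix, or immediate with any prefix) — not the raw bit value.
off 0x0a: read da 02 as big → 0xda02
  top 6b → 0x36 → sbi [RI]
  rd: (w>>7)&0x7=0x4 → %r4
  imm: (w>>0)&0x7f=0x2 → 2

%r4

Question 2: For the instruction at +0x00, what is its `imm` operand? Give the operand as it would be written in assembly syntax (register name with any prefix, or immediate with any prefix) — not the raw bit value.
+0x00: d9 2a ⇒ word 0xd92a (big)
  top 6b → 0x36 → sbi [RI]
  rd@[9:7]=0x2 ⇒ %r2
  imm@[6:0]=0x2a ⇒ 42

42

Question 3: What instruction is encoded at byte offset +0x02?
decr %r2

[02] 7d 00 → 0x7d00
  top 6b → 0x1f → decr [R]
  rd@[9:7]=0x2 ⇒ %r2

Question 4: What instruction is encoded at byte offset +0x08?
[08] d9 20 → 0xd920
  opcode bits[15:10]=0x36: sbi/RI
  [9:7] rd=2 = %r2
  [6:0] imm=32 = 32

sbi %r2, 32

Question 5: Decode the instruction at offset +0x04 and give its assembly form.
off 0x04: read 74 02 as big → 0x7402
  opcode bits[15:10]=0x1d: jnz/J
  imm: (w>>0)&0x3ff=0x2 → 2

jnz 2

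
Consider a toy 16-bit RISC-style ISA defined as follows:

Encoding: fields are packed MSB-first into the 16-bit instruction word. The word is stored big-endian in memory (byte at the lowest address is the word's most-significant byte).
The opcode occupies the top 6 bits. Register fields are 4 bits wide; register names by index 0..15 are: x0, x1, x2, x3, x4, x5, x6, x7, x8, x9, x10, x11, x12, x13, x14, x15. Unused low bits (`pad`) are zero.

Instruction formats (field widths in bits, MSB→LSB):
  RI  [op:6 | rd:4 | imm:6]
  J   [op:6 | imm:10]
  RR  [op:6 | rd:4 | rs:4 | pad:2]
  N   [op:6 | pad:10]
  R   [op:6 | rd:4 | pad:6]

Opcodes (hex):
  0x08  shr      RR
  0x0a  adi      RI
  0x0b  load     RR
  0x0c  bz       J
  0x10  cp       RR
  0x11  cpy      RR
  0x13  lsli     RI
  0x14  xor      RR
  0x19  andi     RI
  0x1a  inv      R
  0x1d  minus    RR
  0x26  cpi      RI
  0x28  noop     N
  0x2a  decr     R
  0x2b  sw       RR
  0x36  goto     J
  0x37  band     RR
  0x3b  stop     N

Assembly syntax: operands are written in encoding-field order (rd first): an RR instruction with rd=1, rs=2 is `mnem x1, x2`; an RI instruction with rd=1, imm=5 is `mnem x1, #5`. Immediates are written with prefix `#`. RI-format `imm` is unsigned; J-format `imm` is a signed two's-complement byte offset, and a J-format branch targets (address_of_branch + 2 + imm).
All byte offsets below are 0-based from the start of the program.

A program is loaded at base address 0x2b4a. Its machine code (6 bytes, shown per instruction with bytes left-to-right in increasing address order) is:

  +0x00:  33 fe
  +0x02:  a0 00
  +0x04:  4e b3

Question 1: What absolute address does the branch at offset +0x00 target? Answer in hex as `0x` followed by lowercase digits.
+0x00: 33 fe ⇒ word 0x33fe (big)
  op=0x33fe>>10=0xc ⇒ bz (J)
  imm@[9:0]=0x3fe (s10→-2) ⇒ #-2
  target = base 0x2b4a + off 0x00 + 2 + imm -2 = 0x2b4a

0x2b4a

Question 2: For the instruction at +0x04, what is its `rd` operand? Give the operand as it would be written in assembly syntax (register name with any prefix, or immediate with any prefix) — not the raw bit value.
x10

+0x04: 4e b3 ⇒ word 0x4eb3 (big)
  op=0x4eb3>>10=0x13 ⇒ lsli (RI)
  rd@[9:6]=0xa ⇒ x10
  imm@[5:0]=0x33 ⇒ #51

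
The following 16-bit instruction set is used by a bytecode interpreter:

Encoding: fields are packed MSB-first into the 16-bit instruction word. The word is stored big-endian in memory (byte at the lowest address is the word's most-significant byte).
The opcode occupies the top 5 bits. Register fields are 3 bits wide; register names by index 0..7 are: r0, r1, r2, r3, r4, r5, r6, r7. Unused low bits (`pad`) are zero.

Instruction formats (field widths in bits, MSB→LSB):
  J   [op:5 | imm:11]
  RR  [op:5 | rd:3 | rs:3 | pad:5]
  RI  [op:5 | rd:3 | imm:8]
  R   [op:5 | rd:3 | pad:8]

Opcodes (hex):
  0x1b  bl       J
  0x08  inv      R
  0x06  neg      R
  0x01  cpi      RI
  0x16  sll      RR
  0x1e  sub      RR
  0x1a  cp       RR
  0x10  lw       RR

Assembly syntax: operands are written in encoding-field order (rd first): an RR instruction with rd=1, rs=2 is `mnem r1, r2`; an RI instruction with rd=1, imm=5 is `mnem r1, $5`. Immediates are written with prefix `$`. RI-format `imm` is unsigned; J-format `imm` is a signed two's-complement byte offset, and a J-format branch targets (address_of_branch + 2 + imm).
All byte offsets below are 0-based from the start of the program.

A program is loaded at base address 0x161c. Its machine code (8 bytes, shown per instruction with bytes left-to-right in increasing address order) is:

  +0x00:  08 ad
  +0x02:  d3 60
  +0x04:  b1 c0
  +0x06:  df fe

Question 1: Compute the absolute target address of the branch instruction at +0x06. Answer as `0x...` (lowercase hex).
0x1622

off 0x06: read df fe as big → 0xdffe
  top 5b → 0x1b → bl [J]
  imm@[10:0]=0x7fe (s11→-2) ⇒ $-2
  target = base 0x161c + off 0x06 + 2 + imm -2 = 0x1622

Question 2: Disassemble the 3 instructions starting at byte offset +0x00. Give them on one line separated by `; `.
cpi r0, $173; cp r3, r3; sll r1, r6

[00] 08 ad → 0x08ad
  op=0x08ad>>11=0x1 ⇒ cpi (RI)
  [10:8] rd=0 = r0
  [7:0] imm=173 = $173
[02] d3 60 → 0xd360
  op=0xd360>>11=0x1a ⇒ cp (RR)
  [10:8] rd=3 = r3
  [7:5] rs=3 = r3
[04] b1 c0 → 0xb1c0
  op=0xb1c0>>11=0x16 ⇒ sll (RR)
  [10:8] rd=1 = r1
  [7:5] rs=6 = r6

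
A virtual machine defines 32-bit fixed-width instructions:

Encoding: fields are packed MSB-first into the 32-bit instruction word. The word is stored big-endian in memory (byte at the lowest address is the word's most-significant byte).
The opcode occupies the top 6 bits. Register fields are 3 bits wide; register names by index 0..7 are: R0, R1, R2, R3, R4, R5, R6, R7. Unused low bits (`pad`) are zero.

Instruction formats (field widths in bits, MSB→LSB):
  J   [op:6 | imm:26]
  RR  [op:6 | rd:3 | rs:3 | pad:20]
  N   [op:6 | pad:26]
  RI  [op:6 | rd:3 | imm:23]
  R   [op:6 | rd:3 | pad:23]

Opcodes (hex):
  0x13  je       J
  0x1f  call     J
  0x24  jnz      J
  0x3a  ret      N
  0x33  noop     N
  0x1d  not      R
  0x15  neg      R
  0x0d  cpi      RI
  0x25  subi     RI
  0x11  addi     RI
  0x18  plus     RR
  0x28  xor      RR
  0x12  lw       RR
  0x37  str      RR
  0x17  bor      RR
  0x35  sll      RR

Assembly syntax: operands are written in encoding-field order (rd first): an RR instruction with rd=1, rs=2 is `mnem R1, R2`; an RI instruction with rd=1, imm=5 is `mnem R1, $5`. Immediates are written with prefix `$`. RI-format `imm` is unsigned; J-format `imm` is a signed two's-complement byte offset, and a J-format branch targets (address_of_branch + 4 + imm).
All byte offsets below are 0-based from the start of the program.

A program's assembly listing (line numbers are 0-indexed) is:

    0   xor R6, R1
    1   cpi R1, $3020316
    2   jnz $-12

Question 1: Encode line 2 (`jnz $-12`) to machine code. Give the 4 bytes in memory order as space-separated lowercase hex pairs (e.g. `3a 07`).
93 ff ff f4

line 2 (jnz): pack op=0x24:6|imm=-12:26 = 0x93fffff4; big→ 93 ff ff f4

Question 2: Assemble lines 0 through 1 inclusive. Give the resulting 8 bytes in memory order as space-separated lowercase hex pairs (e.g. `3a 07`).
a3 10 00 00 34 ae 16 1c

0. xor fields op=0x28:6|rd=6:3|rs=1:3|pad=0:20 → word a3100000h → a3 10 00 00
1. cpi fields op=0xd:6|rd=1:3|imm=3020316:23 → word 34ae161ch → 34 ae 16 1c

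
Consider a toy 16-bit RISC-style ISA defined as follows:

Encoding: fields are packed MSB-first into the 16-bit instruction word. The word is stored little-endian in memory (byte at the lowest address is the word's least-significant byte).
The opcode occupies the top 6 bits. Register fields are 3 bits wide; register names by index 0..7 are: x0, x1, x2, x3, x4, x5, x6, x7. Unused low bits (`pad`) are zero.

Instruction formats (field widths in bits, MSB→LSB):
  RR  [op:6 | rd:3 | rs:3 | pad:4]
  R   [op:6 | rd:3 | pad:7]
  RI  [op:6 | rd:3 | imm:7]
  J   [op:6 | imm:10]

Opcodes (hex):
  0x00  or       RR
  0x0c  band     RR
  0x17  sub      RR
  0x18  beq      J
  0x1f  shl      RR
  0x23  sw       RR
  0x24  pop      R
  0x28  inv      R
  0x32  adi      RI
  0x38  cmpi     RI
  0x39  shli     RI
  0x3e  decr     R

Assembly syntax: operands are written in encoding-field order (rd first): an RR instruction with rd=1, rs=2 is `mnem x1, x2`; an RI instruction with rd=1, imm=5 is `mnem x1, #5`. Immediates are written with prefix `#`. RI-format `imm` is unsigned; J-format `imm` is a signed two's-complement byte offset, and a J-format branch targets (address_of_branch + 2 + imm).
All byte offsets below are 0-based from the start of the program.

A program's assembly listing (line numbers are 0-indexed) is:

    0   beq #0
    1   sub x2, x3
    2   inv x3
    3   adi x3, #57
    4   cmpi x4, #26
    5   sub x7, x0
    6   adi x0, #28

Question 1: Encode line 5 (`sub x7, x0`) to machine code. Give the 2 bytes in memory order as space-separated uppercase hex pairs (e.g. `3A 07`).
80 5F

L5: sub op=0x17:6|rd=7:3|rs=0:3|pad=0:4 ⇒ 0x5f80 ⇒ little 80 5f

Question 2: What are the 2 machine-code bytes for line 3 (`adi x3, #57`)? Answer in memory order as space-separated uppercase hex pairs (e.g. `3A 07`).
line 3 (adi): pack op=0x32:6|rd=3:3|imm=57:7 = 0xc9b9; little→ b9 c9

B9 C9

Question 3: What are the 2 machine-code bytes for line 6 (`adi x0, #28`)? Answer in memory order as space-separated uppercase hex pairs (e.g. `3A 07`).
line 6 (adi): pack op=0x32:6|rd=0:3|imm=28:7 = 0xc81c; little→ 1c c8

1C C8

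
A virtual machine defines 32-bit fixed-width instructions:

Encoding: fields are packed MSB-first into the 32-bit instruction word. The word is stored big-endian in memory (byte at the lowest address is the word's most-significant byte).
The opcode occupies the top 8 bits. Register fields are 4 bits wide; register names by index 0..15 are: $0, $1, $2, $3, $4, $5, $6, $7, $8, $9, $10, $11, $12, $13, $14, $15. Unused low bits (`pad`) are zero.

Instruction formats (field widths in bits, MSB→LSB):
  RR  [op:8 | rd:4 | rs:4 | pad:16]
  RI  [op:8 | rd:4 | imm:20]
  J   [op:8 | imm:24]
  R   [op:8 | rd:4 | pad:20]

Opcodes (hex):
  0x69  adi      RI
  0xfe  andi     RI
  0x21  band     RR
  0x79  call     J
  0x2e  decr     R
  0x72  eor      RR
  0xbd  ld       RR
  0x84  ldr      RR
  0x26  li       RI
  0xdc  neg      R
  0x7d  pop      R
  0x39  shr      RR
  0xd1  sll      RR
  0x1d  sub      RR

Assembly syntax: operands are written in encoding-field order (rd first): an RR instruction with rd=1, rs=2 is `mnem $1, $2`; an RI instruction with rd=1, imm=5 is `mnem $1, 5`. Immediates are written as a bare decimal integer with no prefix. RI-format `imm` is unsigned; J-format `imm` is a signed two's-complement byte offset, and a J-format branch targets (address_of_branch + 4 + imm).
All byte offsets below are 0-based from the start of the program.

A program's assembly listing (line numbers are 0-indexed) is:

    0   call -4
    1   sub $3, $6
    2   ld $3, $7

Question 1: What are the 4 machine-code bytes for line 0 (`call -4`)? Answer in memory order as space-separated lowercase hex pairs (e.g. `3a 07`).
79 ff ff fc

L0: call op=0x79:8|imm=-4:24 ⇒ 0x79fffffc ⇒ big 79 ff ff fc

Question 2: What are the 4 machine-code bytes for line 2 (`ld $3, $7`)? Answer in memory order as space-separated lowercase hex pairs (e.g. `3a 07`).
bd 37 00 00

line 2 (ld): pack op=0xbd:8|rd=3:4|rs=7:4|pad=0:16 = 0xbd370000; big→ bd 37 00 00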